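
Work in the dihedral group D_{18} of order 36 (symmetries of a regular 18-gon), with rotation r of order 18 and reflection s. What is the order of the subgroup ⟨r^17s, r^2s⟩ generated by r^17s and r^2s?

|⟨r^17s⟩| = 2 and |⟨r^2s⟩| = 2, so |H| is a multiple of lcm(2, 2) = 2 and divides |G| = 36.
Closing under the operation: H = {e, r^3, r^6, r^9, r^12, r^15, r^2s, r^5s, r^8s, r^11s, r^14s, r^17s}, so |H| = 12.

12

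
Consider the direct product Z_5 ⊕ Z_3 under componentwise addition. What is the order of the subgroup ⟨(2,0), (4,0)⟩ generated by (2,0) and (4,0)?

5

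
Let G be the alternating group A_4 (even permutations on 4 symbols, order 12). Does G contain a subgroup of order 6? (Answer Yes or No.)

No

6 | 12, so Lagrange does not rule it out; but checking all subgroups of G, none has order 6.
(A_4 is the standard example that the converse of Lagrange fails.)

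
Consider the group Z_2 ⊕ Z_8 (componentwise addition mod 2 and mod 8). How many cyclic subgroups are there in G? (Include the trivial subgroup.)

Each element a generates a cyclic subgroup ⟨a⟩; distinct elements may generate the same one (a cyclic group of order d has φ(d) generators).
Cyclic subgroups by order — order 1: 1; order 2: 3; order 4: 2; order 8: 2.
Total: 8.

8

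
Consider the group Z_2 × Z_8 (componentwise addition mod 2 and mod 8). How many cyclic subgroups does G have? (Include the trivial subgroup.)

8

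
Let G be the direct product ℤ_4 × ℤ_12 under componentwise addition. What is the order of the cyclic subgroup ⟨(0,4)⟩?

3

The order of (0,4) in Z_4 × Z_12 is lcm(ord(0) in Z_4, ord(4) in Z_12).
ord(0) = 1 and ord(4) = 3, so |⟨(0,4)⟩| = lcm(1, 3) = 3.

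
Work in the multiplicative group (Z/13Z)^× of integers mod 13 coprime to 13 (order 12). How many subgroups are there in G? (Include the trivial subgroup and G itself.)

|G| = 12, so by Lagrange every subgroup order divides 12. Divisors: 1, 2, 3, 4, 6, 12.
Subgroups by order — order 1: 1; order 2: 1; order 3: 1; order 4: 1; order 6: 1; order 12: 1.
Total: 1 + 1 + 1 + 1 + 1 + 1 = 6.

6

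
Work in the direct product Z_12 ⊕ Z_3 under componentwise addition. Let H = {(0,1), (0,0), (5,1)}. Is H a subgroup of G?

(0,1) ∈ H but its inverse (0,2) ∉ H, so H is not a subgroup.

No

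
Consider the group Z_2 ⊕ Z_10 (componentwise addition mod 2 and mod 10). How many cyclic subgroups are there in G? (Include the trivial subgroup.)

8

A cyclic subgroup of order d is generated by each of its φ(d) elements of order d, so the cyclic subgroups of order d number (#elements of order d)/φ(d).
Cyclic subgroups by order — order 1: 1; order 2: 3; order 5: 1; order 10: 3.
Total: 8.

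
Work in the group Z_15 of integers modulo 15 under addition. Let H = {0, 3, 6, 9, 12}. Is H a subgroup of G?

|H| = 5 divides |G| = 15, consistent with Lagrange.
H contains the identity, every element's inverse is in H, and H is closed under +: it is a subgroup.
In fact H = ⟨3⟩.

Yes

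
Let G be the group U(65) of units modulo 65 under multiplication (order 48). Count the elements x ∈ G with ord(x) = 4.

Enumerating element orders in G gives 12 elements of order 4.

12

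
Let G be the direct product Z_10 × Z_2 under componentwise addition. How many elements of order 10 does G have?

12

An element (a,b) has order lcm(ord(a), ord(b)); count pairs with lcm equal to 10.
Enumerating gives 12 such elements.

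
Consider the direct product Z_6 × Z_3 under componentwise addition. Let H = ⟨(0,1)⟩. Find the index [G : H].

|⟨(0,1)⟩| = 3 and |G| = 18.
By Lagrange, [G : H] = |G|/|H| = 18/3 = 6.

6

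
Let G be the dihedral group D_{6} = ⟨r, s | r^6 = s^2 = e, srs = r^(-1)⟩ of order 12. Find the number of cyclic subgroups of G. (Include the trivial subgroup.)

10

A cyclic subgroup of order d is generated by each of its φ(d) elements of order d, so the cyclic subgroups of order d number (#elements of order d)/φ(d).
Cyclic subgroups by order — order 1: 1; order 2: 7; order 3: 1; order 6: 1.
Total: 10.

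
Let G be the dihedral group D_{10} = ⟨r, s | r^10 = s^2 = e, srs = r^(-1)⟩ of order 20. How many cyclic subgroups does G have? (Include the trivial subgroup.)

14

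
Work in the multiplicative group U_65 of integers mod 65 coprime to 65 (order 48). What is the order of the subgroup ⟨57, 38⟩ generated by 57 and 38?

16

|⟨57⟩| = 4 and |⟨38⟩| = 4, so |H| is a multiple of lcm(4, 4) = 4 and divides |G| = 48.
Closing under the operation: H = {1, 8, 12, 14, 18, 21, 27, 31, 34, 38, 44, 47, 51, 53, 57, 64}, so |H| = 16.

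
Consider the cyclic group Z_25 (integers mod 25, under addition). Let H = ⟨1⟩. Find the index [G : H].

1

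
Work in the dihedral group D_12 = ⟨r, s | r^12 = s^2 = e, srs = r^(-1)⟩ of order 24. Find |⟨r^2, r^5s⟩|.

|⟨r^2⟩| = 6 and |⟨r^5s⟩| = 2, so |H| is a multiple of lcm(6, 2) = 6 and divides |G| = 24.
Closing under the operation: H = {e, r^2, r^4, r^6, r^8, r^10, rs, r^3s, r^5s, r^7s, r^9s, r^11s}, so |H| = 12.

12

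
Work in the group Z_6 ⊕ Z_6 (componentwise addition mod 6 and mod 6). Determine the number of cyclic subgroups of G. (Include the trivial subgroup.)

20

Group the elements of G by the cyclic subgroup they generate; each cyclic subgroup of order d accounts for φ(d) elements.
Cyclic subgroups by order — order 1: 1; order 2: 3; order 3: 4; order 6: 12.
Total: 20.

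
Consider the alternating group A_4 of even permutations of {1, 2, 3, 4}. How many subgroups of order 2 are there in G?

|G| = 12 and 2 | 12, so subgroups of order 2 are possible by Lagrange.
The subgroups of order 2 are: {e, (1 2)(3 4)}; {e, (1 3)(2 4)}; {e, (1 4)(2 3)}.
So G has 3 subgroups of order 2.

3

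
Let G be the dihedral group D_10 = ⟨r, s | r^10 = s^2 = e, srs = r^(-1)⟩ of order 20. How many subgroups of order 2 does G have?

|G| = 20 and 2 | 20, so subgroups of order 2 are possible by Lagrange.
The subgroups of order 2 are: {e, r^2s}; {e, r^3s}; {e, r^4s}; {e, r^5}; … (11 in all).
So G has 11 subgroups of order 2.

11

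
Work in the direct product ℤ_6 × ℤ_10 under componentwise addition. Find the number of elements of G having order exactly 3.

An element (a,b) has order lcm(ord(a), ord(b)); count pairs with lcm equal to 3.
Enumerating gives 2 such elements.

2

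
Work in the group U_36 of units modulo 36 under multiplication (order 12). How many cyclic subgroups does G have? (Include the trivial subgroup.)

Each element a generates a cyclic subgroup ⟨a⟩; distinct elements may generate the same one (a cyclic group of order d has φ(d) generators).
Cyclic subgroups by order — order 1: 1; order 2: 3; order 3: 1; order 6: 3.
Total: 8.

8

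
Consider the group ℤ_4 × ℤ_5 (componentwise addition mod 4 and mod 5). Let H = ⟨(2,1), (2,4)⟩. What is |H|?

10

|⟨(2,1)⟩| = 10 and |⟨(2,4)⟩| = 10, so |H| is a multiple of lcm(10, 10) = 10 and divides |G| = 20.
Closing under the operation: H = {(0,0), (0,1), (0,2), (0,3), (0,4), (2,0), (2,1), (2,2), (2,3), (2,4)}, so |H| = 10.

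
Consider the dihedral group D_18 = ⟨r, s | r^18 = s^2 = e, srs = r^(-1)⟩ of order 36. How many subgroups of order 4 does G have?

|G| = 36 and 4 | 36, so subgroups of order 4 are possible by Lagrange.
The subgroups of order 4 are: {e, r^9, rs, r^10s}; {e, r^9, r^2s, r^11s}; {e, r^9, r^3s, r^12s}; {e, r^9, r^4s, r^13s}; … (9 in all).
So G has 9 subgroups of order 4.

9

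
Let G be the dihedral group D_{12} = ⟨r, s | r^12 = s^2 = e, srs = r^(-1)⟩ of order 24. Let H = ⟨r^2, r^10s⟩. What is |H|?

12

|⟨r^2⟩| = 6 and |⟨r^10s⟩| = 2, so |H| is a multiple of lcm(6, 2) = 6 and divides |G| = 24.
Closing under the operation: H = {e, r^2, r^4, r^6, r^8, r^10, s, r^2s, r^4s, r^6s, r^8s, r^10s}, so |H| = 12.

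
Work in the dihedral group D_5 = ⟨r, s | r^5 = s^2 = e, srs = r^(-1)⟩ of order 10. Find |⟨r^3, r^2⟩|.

5

|⟨r^3⟩| = 5 and |⟨r^2⟩| = 5, so |H| is a multiple of lcm(5, 5) = 5 and divides |G| = 10.
Closing under the operation: H = {e, r, r^2, r^3, r^4}, so |H| = 5.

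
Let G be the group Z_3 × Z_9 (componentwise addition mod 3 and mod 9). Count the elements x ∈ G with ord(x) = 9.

18

An element (a,b) has order lcm(ord(a), ord(b)); count pairs with lcm equal to 9.
Enumerating gives 18 such elements.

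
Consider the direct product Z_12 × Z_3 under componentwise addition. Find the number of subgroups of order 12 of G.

|G| = 36 and 12 | 36, so subgroups of order 12 are possible by Lagrange.
The subgroups of order 12 are: {(0,0), (0,1), (0,2), (3,0), (3,1), (3,2), (6,0), (6,1), (6,2), (9,0), (9,1), (9,2)}; {(0,0), (1,0), (2,0), (3,0), (4,0), (5,0), (6,0), (7,0), (8,0), (9,0), (10,0), (11,0)}; {(0,0), (1,1), (2,2), (3,0), (4,1), (5,2), (6,0), (7,1), (8,2), (9,0), (10,1), (11,2)}; {(0,0), (1,2), (2,1), (3,0), (4,2), (5,1), (6,0), (7,2), (8,1), (9,0), (10,2), (11,1)}.
So G has 4 subgroups of order 12.

4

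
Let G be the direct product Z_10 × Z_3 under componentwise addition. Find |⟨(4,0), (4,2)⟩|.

15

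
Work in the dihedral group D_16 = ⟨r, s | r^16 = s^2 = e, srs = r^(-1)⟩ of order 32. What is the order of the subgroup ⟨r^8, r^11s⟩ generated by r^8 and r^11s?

|⟨r^8⟩| = 2 and |⟨r^11s⟩| = 2, so |H| is a multiple of lcm(2, 2) = 2 and divides |G| = 32.
Closing under the operation: H = {e, r^8, r^3s, r^11s}, so |H| = 4.

4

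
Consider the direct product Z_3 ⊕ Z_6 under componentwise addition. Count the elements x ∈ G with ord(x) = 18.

0

An element (a,b) has order lcm(ord(a), ord(b)); count pairs with lcm equal to 18.
Enumerating gives 0 such elements.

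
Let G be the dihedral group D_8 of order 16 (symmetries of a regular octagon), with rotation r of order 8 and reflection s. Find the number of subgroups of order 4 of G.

|G| = 16 and 4 | 16, so subgroups of order 4 are possible by Lagrange.
The subgroups of order 4 are: {e, r^2, r^4, r^6}; {e, r^4, r^2s, r^6s}; {e, r^4, r^3s, r^7s}; {e, r^4, s, r^4s}; … (5 in all).
So G has 5 subgroups of order 4.

5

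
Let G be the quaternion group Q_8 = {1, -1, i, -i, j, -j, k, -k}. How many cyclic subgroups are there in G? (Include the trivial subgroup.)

Each element a generates a cyclic subgroup ⟨a⟩; distinct elements may generate the same one (a cyclic group of order d has φ(d) generators).
Cyclic subgroups by order — order 1: 1; order 2: 1; order 4: 3.
Total: 5.

5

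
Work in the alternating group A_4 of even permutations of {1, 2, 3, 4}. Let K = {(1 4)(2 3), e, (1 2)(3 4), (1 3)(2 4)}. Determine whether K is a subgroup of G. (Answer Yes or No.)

|K| = 4 divides |G| = 12, consistent with Lagrange.
K contains the identity, every element's inverse is in K, and K is closed under ∘: it is a subgroup.

Yes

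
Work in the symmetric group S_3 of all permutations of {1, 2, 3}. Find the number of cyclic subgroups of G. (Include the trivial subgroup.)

5

Each element a generates a cyclic subgroup ⟨a⟩; distinct elements may generate the same one (a cyclic group of order d has φ(d) generators).
Cyclic subgroups by order — order 1: 1; order 2: 3; order 3: 1.
Total: 5.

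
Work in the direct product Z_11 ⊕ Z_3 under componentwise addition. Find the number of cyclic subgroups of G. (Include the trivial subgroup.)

A cyclic subgroup of order d is generated by each of its φ(d) elements of order d, so the cyclic subgroups of order d number (#elements of order d)/φ(d).
Cyclic subgroups by order — order 1: 1; order 3: 1; order 11: 1; order 33: 1.
Total: 4.

4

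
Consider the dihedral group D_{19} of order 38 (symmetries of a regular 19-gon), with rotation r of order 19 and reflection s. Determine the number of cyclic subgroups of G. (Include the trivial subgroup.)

Group the elements of G by the cyclic subgroup they generate; each cyclic subgroup of order d accounts for φ(d) elements.
Cyclic subgroups by order — order 1: 1; order 2: 19; order 19: 1.
Total: 21.

21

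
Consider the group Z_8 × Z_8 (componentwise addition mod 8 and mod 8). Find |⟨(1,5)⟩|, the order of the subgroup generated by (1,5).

The order of (1,5) in Z_8 × Z_8 is lcm(ord(1) in Z_8, ord(5) in Z_8).
ord(1) = 8 and ord(5) = 8, so |⟨(1,5)⟩| = lcm(8, 8) = 8.

8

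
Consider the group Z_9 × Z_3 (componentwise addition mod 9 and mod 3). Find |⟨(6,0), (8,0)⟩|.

|⟨(6,0)⟩| = 3 and |⟨(8,0)⟩| = 9, so |H| is a multiple of lcm(3, 9) = 9 and divides |G| = 27.
Closing under the operation: H = {(0,0), (1,0), (2,0), (3,0), (4,0), (5,0), (6,0), (7,0), (8,0)}, so |H| = 9.

9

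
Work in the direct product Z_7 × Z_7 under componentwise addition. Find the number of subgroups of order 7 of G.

|G| = 49 and 7 | 49, so subgroups of order 7 are possible by Lagrange.
The subgroups of order 7 are: {(0,0), (0,1), (0,2), (0,3), (0,4), (0,5), (0,6)}; {(0,0), (1,0), (2,0), (3,0), (4,0), (5,0), (6,0)}; {(0,0), (1,1), (2,2), (3,3), (4,4), (5,5), (6,6)}; {(0,0), (1,2), (2,4), (3,6), (4,1), (5,3), (6,5)}; … (8 in all).
So G has 8 subgroups of order 7.

8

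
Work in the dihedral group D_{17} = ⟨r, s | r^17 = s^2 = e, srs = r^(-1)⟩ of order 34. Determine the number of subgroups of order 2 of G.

17

|G| = 34 and 2 | 34, so subgroups of order 2 are possible by Lagrange.
The subgroups of order 2 are: {e, r^10s}; {e, r^11s}; {e, r^12s}; {e, r^13s}; … (17 in all).
So G has 17 subgroups of order 2.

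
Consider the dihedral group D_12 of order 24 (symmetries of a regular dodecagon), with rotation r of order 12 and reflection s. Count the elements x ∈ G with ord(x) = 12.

The elements of order 12 are: r, r^5, r^7, r^11.
That's 4.

4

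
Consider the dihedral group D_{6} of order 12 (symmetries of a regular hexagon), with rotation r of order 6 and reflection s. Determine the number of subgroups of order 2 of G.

7

|G| = 12 and 2 | 12, so subgroups of order 2 are possible by Lagrange.
The subgroups of order 2 are: {e, r^2s}; {e, r^3}; {e, r^3s}; {e, r^4s}; … (7 in all).
So G has 7 subgroups of order 2.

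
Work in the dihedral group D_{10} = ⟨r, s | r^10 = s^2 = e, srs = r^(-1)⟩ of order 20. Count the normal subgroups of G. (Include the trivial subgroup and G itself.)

7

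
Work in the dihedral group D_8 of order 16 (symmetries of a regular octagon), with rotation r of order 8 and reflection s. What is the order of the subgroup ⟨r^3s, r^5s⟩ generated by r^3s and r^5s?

8

|⟨r^3s⟩| = 2 and |⟨r^5s⟩| = 2, so |H| is a multiple of lcm(2, 2) = 2 and divides |G| = 16.
Closing under the operation: H = {e, r^2, r^4, r^6, rs, r^3s, r^5s, r^7s}, so |H| = 8.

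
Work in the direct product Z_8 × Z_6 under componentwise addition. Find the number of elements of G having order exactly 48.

0

An element (a,b) has order lcm(ord(a), ord(b)); count pairs with lcm equal to 48.
Enumerating gives 0 such elements.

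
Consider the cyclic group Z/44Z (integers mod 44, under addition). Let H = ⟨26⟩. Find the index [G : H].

|⟨26⟩| = 22 and |G| = 44.
By Lagrange, [G : H] = |G|/|H| = 44/22 = 2.

2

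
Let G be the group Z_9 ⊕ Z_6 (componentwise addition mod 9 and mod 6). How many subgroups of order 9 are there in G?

|G| = 54 and 9 | 54, so subgroups of order 9 are possible by Lagrange.
The subgroups of order 9 are: {(0,0), (0,2), (0,4), (3,0), (3,2), (3,4), (6,0), (6,2), (6,4)}; {(0,0), (1,0), (2,0), (3,0), (4,0), (5,0), (6,0), (7,0), (8,0)}; {(0,0), (1,2), (2,4), (3,0), (4,2), (5,4), (6,0), (7,2), (8,4)}; {(0,0), (1,4), (2,2), (3,0), (4,4), (5,2), (6,0), (7,4), (8,2)}.
So G has 4 subgroups of order 9.

4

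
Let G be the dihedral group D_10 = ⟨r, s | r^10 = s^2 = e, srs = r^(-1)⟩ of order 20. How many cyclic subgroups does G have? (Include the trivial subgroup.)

A cyclic subgroup of order d is generated by each of its φ(d) elements of order d, so the cyclic subgroups of order d number (#elements of order d)/φ(d).
Cyclic subgroups by order — order 1: 1; order 2: 11; order 5: 1; order 10: 1.
Total: 14.

14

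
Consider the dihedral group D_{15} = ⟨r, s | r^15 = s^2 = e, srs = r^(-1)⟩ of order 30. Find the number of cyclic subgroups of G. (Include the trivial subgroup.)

19

Each element a generates a cyclic subgroup ⟨a⟩; distinct elements may generate the same one (a cyclic group of order d has φ(d) generators).
Cyclic subgroups by order — order 1: 1; order 2: 15; order 3: 1; order 5: 1; order 15: 1.
Total: 19.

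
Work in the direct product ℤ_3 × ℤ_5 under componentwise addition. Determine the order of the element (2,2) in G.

The order of (2,2) in Z_3 × Z_5 is lcm(ord(2) in Z_3, ord(2) in Z_5).
ord(2) = 3 and ord(2) = 5, so |⟨(2,2)⟩| = lcm(3, 5) = 15.

15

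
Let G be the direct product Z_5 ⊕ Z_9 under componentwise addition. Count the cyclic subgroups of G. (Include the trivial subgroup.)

Each element a generates a cyclic subgroup ⟨a⟩; distinct elements may generate the same one (a cyclic group of order d has φ(d) generators).
Cyclic subgroups by order — order 1: 1; order 3: 1; order 5: 1; order 9: 1; order 15: 1; order 45: 1.
Total: 6.

6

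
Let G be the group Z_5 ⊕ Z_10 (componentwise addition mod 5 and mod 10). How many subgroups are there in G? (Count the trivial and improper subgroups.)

16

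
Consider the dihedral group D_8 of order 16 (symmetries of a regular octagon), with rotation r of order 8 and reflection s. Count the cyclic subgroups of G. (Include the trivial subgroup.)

A cyclic subgroup of order d is generated by each of its φ(d) elements of order d, so the cyclic subgroups of order d number (#elements of order d)/φ(d).
Cyclic subgroups by order — order 1: 1; order 2: 9; order 4: 1; order 8: 1.
Total: 12.

12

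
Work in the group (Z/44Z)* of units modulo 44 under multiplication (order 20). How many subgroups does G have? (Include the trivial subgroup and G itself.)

10

|G| = 20, so by Lagrange every subgroup order divides 20. Divisors: 1, 2, 4, 5, 10, 20.
Subgroups by order — order 1: 1; order 2: 3; order 4: 1; order 5: 1; order 10: 3; order 20: 1.
Total: 1 + 3 + 1 + 1 + 3 + 1 = 10.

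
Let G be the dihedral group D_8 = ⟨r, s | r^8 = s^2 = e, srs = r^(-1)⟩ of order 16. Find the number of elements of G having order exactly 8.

4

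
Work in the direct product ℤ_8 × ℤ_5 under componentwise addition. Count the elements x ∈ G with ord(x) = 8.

4

An element (a,b) has order lcm(ord(a), ord(b)); count pairs with lcm equal to 8.
Enumerating gives 4 such elements.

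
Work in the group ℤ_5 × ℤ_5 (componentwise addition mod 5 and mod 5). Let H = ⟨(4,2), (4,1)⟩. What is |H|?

25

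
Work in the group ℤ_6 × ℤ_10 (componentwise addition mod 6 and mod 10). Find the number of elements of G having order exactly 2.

An element (a,b) has order lcm(ord(a), ord(b)); count pairs with lcm equal to 2.
Enumerating gives 3 such elements.

3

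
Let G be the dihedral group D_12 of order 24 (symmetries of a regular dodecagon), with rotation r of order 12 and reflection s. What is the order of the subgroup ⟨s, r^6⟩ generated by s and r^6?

4

|⟨s⟩| = 2 and |⟨r^6⟩| = 2, so |H| is a multiple of lcm(2, 2) = 2 and divides |G| = 24.
Closing under the operation: H = {e, r^6, s, r^6s}, so |H| = 4.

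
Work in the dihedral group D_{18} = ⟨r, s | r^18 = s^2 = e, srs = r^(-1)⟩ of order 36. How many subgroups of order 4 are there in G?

9

|G| = 36 and 4 | 36, so subgroups of order 4 are possible by Lagrange.
The subgroups of order 4 are: {e, r^9, rs, r^10s}; {e, r^9, r^2s, r^11s}; {e, r^9, r^3s, r^12s}; {e, r^9, r^4s, r^13s}; … (9 in all).
So G has 9 subgroups of order 4.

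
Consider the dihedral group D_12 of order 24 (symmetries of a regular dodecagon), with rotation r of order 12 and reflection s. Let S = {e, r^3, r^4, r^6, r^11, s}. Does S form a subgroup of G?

No

r^4 ∈ S but its inverse r^8 ∉ S, so S is not a subgroup.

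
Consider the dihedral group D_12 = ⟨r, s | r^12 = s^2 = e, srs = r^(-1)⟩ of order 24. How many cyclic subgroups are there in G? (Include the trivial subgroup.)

Each element a generates a cyclic subgroup ⟨a⟩; distinct elements may generate the same one (a cyclic group of order d has φ(d) generators).
Cyclic subgroups by order — order 1: 1; order 2: 13; order 3: 1; order 4: 1; order 6: 1; order 12: 1.
Total: 18.

18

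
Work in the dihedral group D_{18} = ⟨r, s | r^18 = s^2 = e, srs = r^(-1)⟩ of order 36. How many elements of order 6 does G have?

2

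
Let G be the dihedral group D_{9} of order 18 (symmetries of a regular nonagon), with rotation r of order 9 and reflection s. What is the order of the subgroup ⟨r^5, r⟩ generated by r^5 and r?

9

|⟨r^5⟩| = 9 and |⟨r⟩| = 9, so |H| is a multiple of lcm(9, 9) = 9 and divides |G| = 18.
Closing under the operation: H = {e, r, r^2, r^3, r^4, r^5, r^6, r^7, r^8}, so |H| = 9.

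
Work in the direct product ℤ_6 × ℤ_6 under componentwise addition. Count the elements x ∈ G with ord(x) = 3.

An element (a,b) has order lcm(ord(a), ord(b)); count pairs with lcm equal to 3.
Enumerating gives 8 such elements.

8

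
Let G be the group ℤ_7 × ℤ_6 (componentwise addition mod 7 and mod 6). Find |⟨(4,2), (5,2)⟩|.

|⟨(4,2)⟩| = 21 and |⟨(5,2)⟩| = 21, so |H| is a multiple of lcm(21, 21) = 21 and divides |G| = 42.
Closing under the operation: H = {(0,0), (0,2), (0,4), (1,0), (1,2), (1,4), (2,0), (2,2), (2,4), (3,0), (3,2), (3,4), (4,0), (4,2), (4,4), (5,0), (5,2), (5,4), (6,0), (6,2), (6,4)}, so |H| = 21.

21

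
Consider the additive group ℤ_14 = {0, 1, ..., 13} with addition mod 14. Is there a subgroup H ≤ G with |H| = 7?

Yes

7 | 14. A subgroup of order 7 is {0, 2, 4, 6, 8, 10, 12}.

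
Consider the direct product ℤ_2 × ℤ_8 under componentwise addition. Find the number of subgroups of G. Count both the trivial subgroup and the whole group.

|G| = 16, so by Lagrange every subgroup order divides 16. Divisors: 1, 2, 4, 8, 16.
Subgroups by order — order 1: 1; order 2: 3; order 4: 3; order 8: 3; order 16: 1.
Total: 1 + 3 + 3 + 3 + 1 = 11.

11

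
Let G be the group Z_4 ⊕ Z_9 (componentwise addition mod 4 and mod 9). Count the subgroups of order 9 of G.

1

|G| = 36 and 9 | 36, so subgroups of order 9 are possible by Lagrange.
The subgroups of order 9 are: {(0,0), (0,1), (0,2), (0,3), (0,4), (0,5), (0,6), (0,7), (0,8)}.
So G has 1 subgroup of order 9.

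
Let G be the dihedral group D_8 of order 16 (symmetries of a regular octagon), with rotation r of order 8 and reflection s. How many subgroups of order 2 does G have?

9

|G| = 16 and 2 | 16, so subgroups of order 2 are possible by Lagrange.
The subgroups of order 2 are: {e, r^2s}; {e, r^3s}; {e, r^4}; {e, r^4s}; … (9 in all).
So G has 9 subgroups of order 2.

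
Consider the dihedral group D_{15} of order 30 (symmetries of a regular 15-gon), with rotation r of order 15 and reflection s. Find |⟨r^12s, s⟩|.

10

|⟨r^12s⟩| = 2 and |⟨s⟩| = 2, so |H| is a multiple of lcm(2, 2) = 2 and divides |G| = 30.
Closing under the operation: H = {e, r^3, r^6, r^9, r^12, s, r^3s, r^6s, r^9s, r^12s}, so |H| = 10.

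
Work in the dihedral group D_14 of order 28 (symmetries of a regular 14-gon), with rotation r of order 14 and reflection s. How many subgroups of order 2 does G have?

15

|G| = 28 and 2 | 28, so subgroups of order 2 are possible by Lagrange.
The subgroups of order 2 are: {e, r^10s}; {e, r^11s}; {e, r^12s}; {e, r^13s}; … (15 in all).
So G has 15 subgroups of order 2.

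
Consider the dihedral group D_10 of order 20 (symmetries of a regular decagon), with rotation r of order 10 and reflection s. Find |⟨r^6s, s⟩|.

|⟨r^6s⟩| = 2 and |⟨s⟩| = 2, so |H| is a multiple of lcm(2, 2) = 2 and divides |G| = 20.
Closing under the operation: H = {e, r^2, r^4, r^6, r^8, s, r^2s, r^4s, r^6s, r^8s}, so |H| = 10.

10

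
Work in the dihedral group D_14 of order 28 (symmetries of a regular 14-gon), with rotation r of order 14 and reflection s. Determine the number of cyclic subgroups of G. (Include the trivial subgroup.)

Each element a generates a cyclic subgroup ⟨a⟩; distinct elements may generate the same one (a cyclic group of order d has φ(d) generators).
Cyclic subgroups by order — order 1: 1; order 2: 15; order 7: 1; order 14: 1.
Total: 18.

18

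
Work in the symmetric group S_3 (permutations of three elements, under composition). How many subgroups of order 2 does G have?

|G| = 6 and 2 | 6, so subgroups of order 2 are possible by Lagrange.
The subgroups of order 2 are: {e, (1 2)}; {e, (1 3)}; {e, (2 3)}.
So G has 3 subgroups of order 2.

3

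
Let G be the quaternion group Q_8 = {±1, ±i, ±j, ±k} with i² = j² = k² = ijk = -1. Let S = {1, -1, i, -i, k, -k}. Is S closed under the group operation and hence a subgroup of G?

|S| = 6 does not divide |G| = 8, so by Lagrange S is not a subgroup.

No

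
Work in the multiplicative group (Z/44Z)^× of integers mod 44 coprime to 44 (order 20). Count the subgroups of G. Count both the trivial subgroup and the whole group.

10

|G| = 20, so by Lagrange every subgroup order divides 20. Divisors: 1, 2, 4, 5, 10, 20.
Subgroups by order — order 1: 1; order 2: 3; order 4: 1; order 5: 1; order 10: 3; order 20: 1.
Total: 1 + 3 + 1 + 1 + 3 + 1 = 10.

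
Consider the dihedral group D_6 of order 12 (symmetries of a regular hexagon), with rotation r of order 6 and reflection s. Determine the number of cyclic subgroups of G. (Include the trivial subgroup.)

Group the elements of G by the cyclic subgroup they generate; each cyclic subgroup of order d accounts for φ(d) elements.
Cyclic subgroups by order — order 1: 1; order 2: 7; order 3: 1; order 6: 1.
Total: 10.

10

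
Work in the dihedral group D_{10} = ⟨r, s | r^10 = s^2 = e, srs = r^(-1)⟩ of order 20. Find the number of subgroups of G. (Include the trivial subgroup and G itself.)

22

|G| = 20, so by Lagrange every subgroup order divides 20. Divisors: 1, 2, 4, 5, 10, 20.
Subgroups by order — order 1: 1; order 2: 11; order 4: 5; order 5: 1; order 10: 3; order 20: 1.
Total: 1 + 11 + 5 + 1 + 3 + 1 = 22.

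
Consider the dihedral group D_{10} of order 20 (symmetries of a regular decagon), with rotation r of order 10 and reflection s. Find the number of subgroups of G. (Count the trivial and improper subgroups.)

|G| = 20, so by Lagrange every subgroup order divides 20. Divisors: 1, 2, 4, 5, 10, 20.
Subgroups by order — order 1: 1; order 2: 11; order 4: 5; order 5: 1; order 10: 3; order 20: 1.
Total: 1 + 11 + 5 + 1 + 3 + 1 = 22.

22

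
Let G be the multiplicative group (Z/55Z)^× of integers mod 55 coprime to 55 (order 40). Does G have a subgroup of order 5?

Yes

5 | 40. A subgroup of order 5 is {1, 16, 26, 31, 36}.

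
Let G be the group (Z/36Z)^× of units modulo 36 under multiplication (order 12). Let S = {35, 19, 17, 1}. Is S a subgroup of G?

|S| = 4 divides |G| = 12, consistent with Lagrange.
S contains the identity, every element's inverse is in S, and S is closed under ·: it is a subgroup.

Yes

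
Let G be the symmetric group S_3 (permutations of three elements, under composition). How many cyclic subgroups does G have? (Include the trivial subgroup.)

5

Group the elements of G by the cyclic subgroup they generate; each cyclic subgroup of order d accounts for φ(d) elements.
Cyclic subgroups by order — order 1: 1; order 2: 3; order 3: 1.
Total: 5.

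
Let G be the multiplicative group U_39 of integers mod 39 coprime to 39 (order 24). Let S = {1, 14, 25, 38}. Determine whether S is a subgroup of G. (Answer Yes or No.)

Yes

|S| = 4 divides |G| = 24, consistent with Lagrange.
S contains the identity, every element's inverse is in S, and S is closed under ·: it is a subgroup.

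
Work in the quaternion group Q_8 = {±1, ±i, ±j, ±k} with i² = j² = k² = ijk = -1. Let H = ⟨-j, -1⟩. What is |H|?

|⟨-j⟩| = 4 and |⟨-1⟩| = 2, so |H| is a multiple of lcm(4, 2) = 4 and divides |G| = 8.
Closing under the operation: H = {1, -1, j, -j}, so |H| = 4.

4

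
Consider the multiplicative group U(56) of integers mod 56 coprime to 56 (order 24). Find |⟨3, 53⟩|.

12

|⟨3⟩| = 6 and |⟨53⟩| = 6, so |H| is a multiple of lcm(6, 6) = 6 and divides |G| = 24.
Closing under the operation: H = {1, 3, 9, 19, 25, 27, 29, 31, 37, 47, 53, 55}, so |H| = 12.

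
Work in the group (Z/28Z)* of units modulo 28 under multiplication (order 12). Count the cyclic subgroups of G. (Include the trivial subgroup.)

8

Group the elements of G by the cyclic subgroup they generate; each cyclic subgroup of order d accounts for φ(d) elements.
Cyclic subgroups by order — order 1: 1; order 2: 3; order 3: 1; order 6: 3.
Total: 8.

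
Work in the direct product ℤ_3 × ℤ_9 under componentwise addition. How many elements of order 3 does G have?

8

An element (a,b) has order lcm(ord(a), ord(b)); count pairs with lcm equal to 3.
Enumerating gives 8 such elements.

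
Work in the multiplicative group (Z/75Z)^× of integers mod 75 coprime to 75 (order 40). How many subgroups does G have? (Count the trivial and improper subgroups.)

16

|G| = 40, so by Lagrange every subgroup order divides 40. Divisors: 1, 2, 4, 5, 8, 10, 20, 40.
Subgroups by order — order 1: 1; order 2: 3; order 4: 3; order 5: 1; order 8: 1; order 10: 3; order 20: 3; order 40: 1.
Total: 1 + 3 + 3 + 1 + 1 + 3 + 3 + 1 = 16.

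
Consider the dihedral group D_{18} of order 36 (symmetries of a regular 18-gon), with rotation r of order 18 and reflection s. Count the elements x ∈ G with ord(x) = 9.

6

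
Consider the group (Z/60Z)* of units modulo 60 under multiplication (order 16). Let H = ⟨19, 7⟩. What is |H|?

8

|⟨19⟩| = 2 and |⟨7⟩| = 4, so |H| is a multiple of lcm(2, 4) = 4 and divides |G| = 16.
Closing under the operation: H = {1, 7, 13, 19, 31, 37, 43, 49}, so |H| = 8.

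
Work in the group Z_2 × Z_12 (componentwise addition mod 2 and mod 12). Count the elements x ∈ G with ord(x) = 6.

An element (a,b) has order lcm(ord(a), ord(b)); count pairs with lcm equal to 6.
Enumerating gives 6 such elements.

6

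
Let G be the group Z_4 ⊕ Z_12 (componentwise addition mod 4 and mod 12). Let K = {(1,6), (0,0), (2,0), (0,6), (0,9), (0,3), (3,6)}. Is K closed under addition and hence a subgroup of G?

No

|K| = 7 does not divide |G| = 48, so by Lagrange K is not a subgroup.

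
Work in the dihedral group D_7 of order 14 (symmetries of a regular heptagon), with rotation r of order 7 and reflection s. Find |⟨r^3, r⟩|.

|⟨r^3⟩| = 7 and |⟨r⟩| = 7, so |H| is a multiple of lcm(7, 7) = 7 and divides |G| = 14.
Closing under the operation: H = {e, r, r^2, r^3, r^4, r^5, r^6}, so |H| = 7.

7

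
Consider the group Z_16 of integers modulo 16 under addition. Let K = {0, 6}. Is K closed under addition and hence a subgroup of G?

6 ∈ K but its inverse 10 ∉ K, so K is not a subgroup.

No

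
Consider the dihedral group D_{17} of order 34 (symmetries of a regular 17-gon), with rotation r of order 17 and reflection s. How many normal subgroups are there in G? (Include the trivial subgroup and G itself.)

3

G has 20 subgroups. Checking conjugation-invariance by order — order 1: 1/1 normal; order 2: 0/17 normal; order 17: 1/1 normal; order 34: 1/1 normal.
Total normal subgroups: 3.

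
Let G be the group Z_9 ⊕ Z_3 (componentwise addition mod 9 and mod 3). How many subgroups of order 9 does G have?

|G| = 27 and 9 | 27, so subgroups of order 9 are possible by Lagrange.
The subgroups of order 9 are: {(0,0), (0,1), (0,2), (3,0), (3,1), (3,2), (6,0), (6,1), (6,2)}; {(0,0), (1,0), (2,0), (3,0), (4,0), (5,0), (6,0), (7,0), (8,0)}; {(0,0), (1,1), (2,2), (3,0), (4,1), (5,2), (6,0), (7,1), (8,2)}; {(0,0), (1,2), (2,1), (3,0), (4,2), (5,1), (6,0), (7,2), (8,1)}.
So G has 4 subgroups of order 9.

4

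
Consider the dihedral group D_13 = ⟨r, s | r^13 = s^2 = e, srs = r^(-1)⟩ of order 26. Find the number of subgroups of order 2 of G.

13

|G| = 26 and 2 | 26, so subgroups of order 2 are possible by Lagrange.
The subgroups of order 2 are: {e, r^10s}; {e, r^11s}; {e, r^12s}; {e, r^2s}; … (13 in all).
So G has 13 subgroups of order 2.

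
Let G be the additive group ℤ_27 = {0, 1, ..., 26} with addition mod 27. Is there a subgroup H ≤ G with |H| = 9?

Yes

9 | 27. A subgroup of order 9 is {0, 3, 6, 9, 12, 15, 18, 21, 24}.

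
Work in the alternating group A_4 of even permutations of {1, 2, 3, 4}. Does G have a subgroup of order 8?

8 does not divide |G| = 12, so by Lagrange no subgroup of order 8 exists.

No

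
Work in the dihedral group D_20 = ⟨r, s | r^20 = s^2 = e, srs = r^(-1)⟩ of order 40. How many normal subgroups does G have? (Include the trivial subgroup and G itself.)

G has 48 subgroups. Checking conjugation-invariance by order — order 1: 1/1 normal; order 2: 1/21 normal; order 4: 1/11 normal; order 5: 1/1 normal; order 8: 0/5 normal; order 10: 1/5 normal; order 20: 3/3 normal; order 40: 1/1 normal.
Total normal subgroups: 9.

9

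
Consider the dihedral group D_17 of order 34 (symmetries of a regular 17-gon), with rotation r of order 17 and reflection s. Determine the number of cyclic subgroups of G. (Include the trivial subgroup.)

19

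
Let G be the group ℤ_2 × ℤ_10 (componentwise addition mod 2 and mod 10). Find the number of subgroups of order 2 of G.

|G| = 20 and 2 | 20, so subgroups of order 2 are possible by Lagrange.
The subgroups of order 2 are: {(0,0), (0,5)}; {(0,0), (1,0)}; {(0,0), (1,5)}.
So G has 3 subgroups of order 2.

3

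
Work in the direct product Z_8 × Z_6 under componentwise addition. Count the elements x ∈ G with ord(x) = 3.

An element (a,b) has order lcm(ord(a), ord(b)); count pairs with lcm equal to 3.
Enumerating gives 2 such elements.

2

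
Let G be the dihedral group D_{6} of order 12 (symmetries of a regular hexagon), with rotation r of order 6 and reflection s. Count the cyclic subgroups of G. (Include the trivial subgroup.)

10

A cyclic subgroup of order d is generated by each of its φ(d) elements of order d, so the cyclic subgroups of order d number (#elements of order d)/φ(d).
Cyclic subgroups by order — order 1: 1; order 2: 7; order 3: 1; order 6: 1.
Total: 10.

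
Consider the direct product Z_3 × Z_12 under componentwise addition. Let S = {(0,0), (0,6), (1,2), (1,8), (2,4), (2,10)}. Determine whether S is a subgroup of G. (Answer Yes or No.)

|S| = 6 divides |G| = 36, consistent with Lagrange.
S contains the identity, every element's inverse is in S, and S is closed under +: it is a subgroup.
In fact S = ⟨(1,2)⟩.

Yes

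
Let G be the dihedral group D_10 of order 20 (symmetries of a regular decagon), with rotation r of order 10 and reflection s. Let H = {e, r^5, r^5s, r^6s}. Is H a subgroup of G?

No

Closure fails: r^6s · r^5s = r ∉ H. So H is not a subgroup.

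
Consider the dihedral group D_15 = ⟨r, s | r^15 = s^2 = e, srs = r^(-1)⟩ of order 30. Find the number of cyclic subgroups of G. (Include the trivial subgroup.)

19

Group the elements of G by the cyclic subgroup they generate; each cyclic subgroup of order d accounts for φ(d) elements.
Cyclic subgroups by order — order 1: 1; order 2: 15; order 3: 1; order 5: 1; order 15: 1.
Total: 19.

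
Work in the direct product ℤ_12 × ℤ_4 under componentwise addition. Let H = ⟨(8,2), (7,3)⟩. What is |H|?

24

|⟨(8,2)⟩| = 6 and |⟨(7,3)⟩| = 12, so |H| is a multiple of lcm(6, 12) = 12 and divides |G| = 48.
Closing under the operation: H = {(0,0), (0,2), (1,1), (1,3), (2,0), (2,2), (3,1), (3,3), (4,0), (4,2), (5,1), (5,3), (6,0), (6,2), (7,1), (7,3), (8,0), (8,2), (9,1), (9,3), (10,0), (10,2), (11,1), (11,3)}, so |H| = 24.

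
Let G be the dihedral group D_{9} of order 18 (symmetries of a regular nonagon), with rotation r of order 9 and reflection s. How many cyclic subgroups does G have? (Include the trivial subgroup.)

12

Each element a generates a cyclic subgroup ⟨a⟩; distinct elements may generate the same one (a cyclic group of order d has φ(d) generators).
Cyclic subgroups by order — order 1: 1; order 2: 9; order 3: 1; order 9: 1.
Total: 12.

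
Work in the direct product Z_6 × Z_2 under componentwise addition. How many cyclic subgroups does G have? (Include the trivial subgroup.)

Each element a generates a cyclic subgroup ⟨a⟩; distinct elements may generate the same one (a cyclic group of order d has φ(d) generators).
Cyclic subgroups by order — order 1: 1; order 2: 3; order 3: 1; order 6: 3.
Total: 8.

8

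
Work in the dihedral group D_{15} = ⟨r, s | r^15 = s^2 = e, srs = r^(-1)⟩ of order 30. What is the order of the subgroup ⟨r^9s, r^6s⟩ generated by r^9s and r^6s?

10

|⟨r^9s⟩| = 2 and |⟨r^6s⟩| = 2, so |H| is a multiple of lcm(2, 2) = 2 and divides |G| = 30.
Closing under the operation: H = {e, r^3, r^6, r^9, r^12, s, r^3s, r^6s, r^9s, r^12s}, so |H| = 10.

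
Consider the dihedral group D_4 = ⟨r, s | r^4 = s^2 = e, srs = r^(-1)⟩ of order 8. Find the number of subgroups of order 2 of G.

5

|G| = 8 and 2 | 8, so subgroups of order 2 are possible by Lagrange.
The subgroups of order 2 are: {e, r^2}; {e, r^2s}; {e, r^3s}; {e, rs}; … (5 in all).
So G has 5 subgroups of order 2.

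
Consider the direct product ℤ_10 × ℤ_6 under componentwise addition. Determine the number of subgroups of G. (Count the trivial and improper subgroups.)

|G| = 60, so by Lagrange every subgroup order divides 60. Divisors: 1, 2, 3, 4, 5, 6, 10, 12, 15, 20, 30, 60.
Subgroups by order — order 1: 1; order 2: 3; order 3: 1; order 4: 1; order 5: 1; order 6: 3; order 10: 3; order 12: 1; order 15: 1; order 20: 1; order 30: 3; order 60: 1.
Total: 1 + 3 + 1 + 1 + 1 + 3 + 3 + 1 + 1 + 1 + 3 + 1 = 20.

20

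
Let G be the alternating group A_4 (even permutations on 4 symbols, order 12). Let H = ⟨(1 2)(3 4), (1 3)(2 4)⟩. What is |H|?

|⟨(1 2)(3 4)⟩| = 2 and |⟨(1 3)(2 4)⟩| = 2, so |H| is a multiple of lcm(2, 2) = 2 and divides |G| = 12.
Closing under the operation: H = {e, (1 2)(3 4), (1 3)(2 4), (1 4)(2 3)}, so |H| = 4.

4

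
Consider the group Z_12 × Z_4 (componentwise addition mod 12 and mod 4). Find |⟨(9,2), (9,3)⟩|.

16

|⟨(9,2)⟩| = 4 and |⟨(9,3)⟩| = 4, so |H| is a multiple of lcm(4, 4) = 4 and divides |G| = 48.
Closing under the operation: H = {(0,0), (0,1), (0,2), (0,3), (3,0), (3,1), (3,2), (3,3), (6,0), (6,1), (6,2), (6,3), (9,0), (9,1), (9,2), (9,3)}, so |H| = 16.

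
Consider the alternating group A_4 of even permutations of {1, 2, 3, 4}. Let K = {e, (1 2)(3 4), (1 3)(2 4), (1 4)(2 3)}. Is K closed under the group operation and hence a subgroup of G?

Yes

|K| = 4 divides |G| = 12, consistent with Lagrange.
K contains the identity, every element's inverse is in K, and K is closed under ∘: it is a subgroup.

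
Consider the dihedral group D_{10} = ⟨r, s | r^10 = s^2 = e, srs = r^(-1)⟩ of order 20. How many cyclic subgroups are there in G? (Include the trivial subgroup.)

14

Group the elements of G by the cyclic subgroup they generate; each cyclic subgroup of order d accounts for φ(d) elements.
Cyclic subgroups by order — order 1: 1; order 2: 11; order 5: 1; order 10: 1.
Total: 14.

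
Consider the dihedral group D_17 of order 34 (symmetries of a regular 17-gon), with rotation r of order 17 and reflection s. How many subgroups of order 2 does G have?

|G| = 34 and 2 | 34, so subgroups of order 2 are possible by Lagrange.
The subgroups of order 2 are: {e, r^10s}; {e, r^11s}; {e, r^12s}; {e, r^13s}; … (17 in all).
So G has 17 subgroups of order 2.

17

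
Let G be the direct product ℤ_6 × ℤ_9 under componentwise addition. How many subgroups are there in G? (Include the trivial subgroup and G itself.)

20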